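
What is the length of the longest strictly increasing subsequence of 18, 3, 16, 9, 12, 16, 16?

4

One longest increasing subsequence is 3, 9, 12, 16 (positions 2,4,5,6), of length 4; no longer one exists.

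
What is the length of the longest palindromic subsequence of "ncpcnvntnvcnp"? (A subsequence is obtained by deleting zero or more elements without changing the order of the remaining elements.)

One longest palindromic subsequence is pnvntnvnp (positions 3,5,6,7,8,9,10,12,13); it reads the same forward and backward, and the interval DP gives dp[1][13] = 9.

9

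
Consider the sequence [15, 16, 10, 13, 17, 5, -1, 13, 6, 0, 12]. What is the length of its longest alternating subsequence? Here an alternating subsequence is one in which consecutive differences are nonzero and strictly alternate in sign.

A longest alternating subsequence is 15, 16, 10, 13, 5, 13, 6, 12 (positions 1,2,3,4,6,8,9,11); its 7 consecutive differences strictly alternate in sign, and length 8 is optimal.

8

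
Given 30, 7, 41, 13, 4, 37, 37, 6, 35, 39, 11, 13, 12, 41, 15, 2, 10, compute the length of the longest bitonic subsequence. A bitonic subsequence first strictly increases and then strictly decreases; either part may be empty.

7

One longest bitonic subsequence is 30, 41, 37, 35, 13, 12, 10 (positions 1,3,7,9,12,13,17): it rises to 41 then falls. Length 7 is optimal.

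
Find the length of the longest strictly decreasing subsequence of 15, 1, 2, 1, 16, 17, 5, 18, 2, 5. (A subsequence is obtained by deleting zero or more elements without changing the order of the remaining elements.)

Let dp[i] be the longest decreasing subsequence ending at position i. Then dp = [1, 2, 2, 3, 1, 1, 2, 1, 3, 2].
The maximum is 3; one witness is 15, 2, 1 at positions 1,3,4.

3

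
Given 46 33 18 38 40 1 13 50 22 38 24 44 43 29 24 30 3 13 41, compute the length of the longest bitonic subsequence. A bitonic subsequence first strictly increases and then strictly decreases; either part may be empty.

9

Let inc[i] be the LIS ending at i and dec[i] the longest strictly decreasing subsequence starting at i. inc = [1, 1, 1, 2, 3, 1, 2, 4, 3, 4, 4, 5, 5, 5, 4, 6, 2, 3, 7], dec = [6, 4, 3, 4, 5, 1, 2, 6, 2, 4, 2, 5, 4, 3, 2, 2, 1, 1, 1].
max_i inc[i]+dec[i]−1 = 9, with one witness 33, 38, 40, 50, 44, 43, 29, 24, 13.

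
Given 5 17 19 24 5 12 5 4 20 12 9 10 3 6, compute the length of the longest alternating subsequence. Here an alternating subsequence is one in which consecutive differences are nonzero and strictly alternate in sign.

A longest alternating subsequence is 5, 17, 5, 12, 5, 20, 9, 10, 3, 6 (positions 1,2,5,6,7,9,11,12,13,14); its 9 consecutive differences strictly alternate in sign, and length 10 is optimal.

10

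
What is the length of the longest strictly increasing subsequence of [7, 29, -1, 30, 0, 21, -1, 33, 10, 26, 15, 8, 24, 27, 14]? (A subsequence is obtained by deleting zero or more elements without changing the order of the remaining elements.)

6

One longest increasing subsequence is -1, 0, 10, 15, 24, 27 (positions 3,5,9,11,13,14), of length 6; no longer one exists.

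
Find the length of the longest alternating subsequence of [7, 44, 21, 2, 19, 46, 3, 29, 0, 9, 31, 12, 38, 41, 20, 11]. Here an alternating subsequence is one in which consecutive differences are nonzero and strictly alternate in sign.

Track the best alternating length ending on an up-step vs a down-step at each position: up/down = 1/1, 2/1, 2/3, 1/3, 4/3, 4/1, 4/5, 6/5, 1/7, 8/7, 8/5, 8/9, 10/5, 10/5, 10/11, 8/11.
The maximum over both is 11; one such subsequence is 7, 44, 2, 19, 3, 29, 0, 31, 12, 38, 20.

11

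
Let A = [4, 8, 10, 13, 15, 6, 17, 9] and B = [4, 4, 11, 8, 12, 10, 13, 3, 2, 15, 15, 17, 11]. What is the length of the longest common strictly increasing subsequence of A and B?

6

For each value that appears in both, track the longest common increasing run ending there.
The best achievable length is 6; one witness is 4, 8, 10, 13, 15, 17 (A-positions 1,2,3,4,5,7, B-positions 1,4,6,7,10,12).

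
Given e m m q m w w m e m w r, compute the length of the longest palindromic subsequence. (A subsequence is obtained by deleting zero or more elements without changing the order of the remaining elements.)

One longest palindromic subsequence is emmqmme (positions 1,2,3,4,5,8,9); it reads the same forward and backward, and the interval DP gives dp[1][12] = 7.

7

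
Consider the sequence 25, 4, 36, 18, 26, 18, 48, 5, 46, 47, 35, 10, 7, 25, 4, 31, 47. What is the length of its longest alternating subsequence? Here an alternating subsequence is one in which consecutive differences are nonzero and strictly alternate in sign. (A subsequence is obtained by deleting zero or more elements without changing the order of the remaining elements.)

13

A longest alternating subsequence is 25, 4, 36, 18, 26, 18, 48, 5, 46, 10, 25, 4, 31 (positions 1,2,3,4,5,6,7,8,9,12,14,15,16); its 12 consecutive differences strictly alternate in sign, and length 13 is optimal.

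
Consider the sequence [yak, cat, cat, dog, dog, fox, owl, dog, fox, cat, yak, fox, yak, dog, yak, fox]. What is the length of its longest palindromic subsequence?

7

Using dp[i][j] = 2 + dp[i+1][j−1] if the ends match, else max(dp[i+1][j], dp[i][j−1]):
dp[1][16] = 7. A witness is fox dog yak fox yak dog fox at positions 6,8,11,12,13,14,16.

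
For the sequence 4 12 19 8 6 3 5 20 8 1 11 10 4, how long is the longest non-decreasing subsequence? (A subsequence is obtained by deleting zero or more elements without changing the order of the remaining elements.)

One longest non-decreasing subsequence is 4, 12, 19, 20 (positions 1,2,3,8), of length 4; no longer one exists.

4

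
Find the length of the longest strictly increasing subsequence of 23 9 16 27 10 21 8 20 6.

One longest increasing subsequence is 9, 16, 27 (positions 2,3,4), of length 3; no longer one exists.

3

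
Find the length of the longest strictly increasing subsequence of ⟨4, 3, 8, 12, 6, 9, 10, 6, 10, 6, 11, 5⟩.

Let dp[i] be the longest increasing subsequence ending at position i. Then dp = [1, 1, 2, 3, 2, 3, 4, 2, 4, 2, 5, 2].
The maximum is 5; one witness is 4, 8, 9, 10, 11 at positions 1,3,6,7,11.

5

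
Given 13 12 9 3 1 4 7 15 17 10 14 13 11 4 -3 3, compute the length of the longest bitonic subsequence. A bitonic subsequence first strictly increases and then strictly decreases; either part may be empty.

10

Let inc[i] be the LIS ending at i and dec[i] the longest strictly decreasing subsequence starting at i. inc = [1, 1, 1, 1, 1, 2, 3, 4, 5, 4, 5, 5, 5, 2, 1, 2], dec = [6, 5, 4, 3, 2, 2, 3, 6, 6, 3, 5, 4, 3, 2, 1, 1].
max_i inc[i]+dec[i]−1 = 10, with one witness 3, 4, 7, 15, 17, 14, 13, 11, 4, 3.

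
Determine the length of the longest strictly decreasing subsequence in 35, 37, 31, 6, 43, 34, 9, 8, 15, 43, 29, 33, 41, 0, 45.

5

Let dp[i] be the longest decreasing subsequence ending at position i. Then dp = [1, 1, 2, 3, 1, 2, 3, 4, 3, 1, 3, 3, 2, 5, 1].
The maximum is 5; one witness is 35, 31, 9, 8, 0 at positions 1,3,7,8,14.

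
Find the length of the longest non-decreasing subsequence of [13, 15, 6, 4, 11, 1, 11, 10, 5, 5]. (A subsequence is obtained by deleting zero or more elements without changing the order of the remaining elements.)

Scanning left to right, the best length ending at each element is: 13→1, 15→2, 6→1, 4→1, 11→2, 1→1, 11→3, 10→2, 5→2, 5→3.
So the longest non-decreasing subsequence has length 3, e.g. 6, 11, 11.

3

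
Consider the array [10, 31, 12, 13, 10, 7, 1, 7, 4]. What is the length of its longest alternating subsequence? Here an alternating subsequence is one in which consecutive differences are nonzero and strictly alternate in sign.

7

Track the best alternating length ending on an up-step vs a down-step at each position: up/down = 1/1, 2/1, 2/3, 4/3, 1/5, 1/5, 1/5, 6/5, 6/7.
The maximum over both is 7; one such subsequence is 10, 31, 12, 13, 1, 7, 4.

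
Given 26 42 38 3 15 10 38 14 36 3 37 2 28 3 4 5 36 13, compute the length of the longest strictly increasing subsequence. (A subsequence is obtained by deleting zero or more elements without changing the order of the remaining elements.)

One longest increasing subsequence is 3, 10, 14, 36, 37 (positions 4,6,8,9,11), of length 5; no longer one exists.

5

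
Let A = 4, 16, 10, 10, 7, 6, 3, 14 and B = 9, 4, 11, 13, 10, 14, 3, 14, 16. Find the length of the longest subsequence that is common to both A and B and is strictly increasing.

3

For each value that appears in both, track the longest common increasing run ending there.
The best achievable length is 3; one witness is 4, 10, 14 (A-positions 1,3,8, B-positions 2,5,6).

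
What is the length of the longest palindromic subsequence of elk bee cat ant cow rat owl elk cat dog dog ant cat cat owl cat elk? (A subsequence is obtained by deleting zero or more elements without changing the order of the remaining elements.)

One longest palindromic subsequence is elk cat owl cat dog dog cat owl cat elk (positions 1,3,7,9,10,11,14,15,16,17); it reads the same forward and backward, and the interval DP gives dp[1][17] = 10.

10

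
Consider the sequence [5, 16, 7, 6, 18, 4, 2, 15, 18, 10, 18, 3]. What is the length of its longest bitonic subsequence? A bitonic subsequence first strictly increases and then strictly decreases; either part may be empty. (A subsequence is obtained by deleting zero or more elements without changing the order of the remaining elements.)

Let inc[i] be the LIS ending at i and dec[i] the longest strictly decreasing subsequence starting at i. inc = [1, 2, 2, 2, 3, 1, 1, 3, 4, 3, 4, 2], dec = [3, 5, 4, 3, 4, 2, 1, 3, 3, 2, 2, 1].
max_i inc[i]+dec[i]−1 = 6, with one witness 5, 16, 7, 6, 4, 3.

6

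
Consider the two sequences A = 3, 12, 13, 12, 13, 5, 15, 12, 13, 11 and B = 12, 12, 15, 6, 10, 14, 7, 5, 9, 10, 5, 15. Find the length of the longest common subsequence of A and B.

A longest common subsequence is 12, 12, 5, 15 (length 4); the LCS DP confirms no longer common subsequence exists.

4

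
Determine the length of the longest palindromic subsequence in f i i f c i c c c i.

One longest palindromic subsequence is icccci (positions 2,5,7,8,9,10); it reads the same forward and backward, and the interval DP gives dp[1][10] = 6.

6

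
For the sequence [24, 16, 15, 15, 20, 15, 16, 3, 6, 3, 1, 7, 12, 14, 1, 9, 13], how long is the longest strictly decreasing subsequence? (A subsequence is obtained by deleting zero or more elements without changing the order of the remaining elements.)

6

One longest decreasing subsequence is 24, 16, 15, 6, 3, 1 (positions 1,2,3,9,10,11), of length 6; no longer one exists.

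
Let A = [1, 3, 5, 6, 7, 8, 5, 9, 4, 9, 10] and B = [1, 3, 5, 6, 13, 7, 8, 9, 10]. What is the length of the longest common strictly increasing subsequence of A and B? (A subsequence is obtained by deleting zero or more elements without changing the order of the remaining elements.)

For each value that appears in both, track the longest common increasing run ending there.
The best achievable length is 8; one witness is 1, 3, 5, 6, 7, 8, 9, 10 (A-positions 1,2,3,4,5,6,8,11, B-positions 1,2,3,4,6,7,8,9).

8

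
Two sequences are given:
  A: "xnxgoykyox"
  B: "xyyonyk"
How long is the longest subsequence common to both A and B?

4

A longest common subsequence is xnyk (length 4); the LCS DP confirms no longer common subsequence exists.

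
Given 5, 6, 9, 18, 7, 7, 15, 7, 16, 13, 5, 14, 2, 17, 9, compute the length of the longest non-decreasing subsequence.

Let dp[i] be the longest non-decreasing subsequence ending at position i. Then dp = [1, 2, 3, 4, 3, 4, 5, 5, 6, 6, 2, 7, 1, 8, 6].
The maximum is 8; one witness is 5, 6, 7, 7, 7, 13, 14, 17 at positions 1,2,5,6,8,10,12,14.

8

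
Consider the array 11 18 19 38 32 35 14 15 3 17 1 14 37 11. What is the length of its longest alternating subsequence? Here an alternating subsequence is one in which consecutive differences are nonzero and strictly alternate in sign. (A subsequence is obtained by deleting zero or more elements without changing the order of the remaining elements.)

11

A longest alternating subsequence is 11, 38, 32, 35, 14, 15, 3, 17, 1, 14, 11 (positions 1,4,5,6,7,8,9,10,11,12,14); its 10 consecutive differences strictly alternate in sign, and length 11 is optimal.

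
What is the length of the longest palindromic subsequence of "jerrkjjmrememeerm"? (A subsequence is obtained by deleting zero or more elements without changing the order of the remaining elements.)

9

Using dp[i][j] = 2 + dp[i+1][j−1] if the ends match, else max(dp[i+1][j], dp[i][j−1]):
dp[1][17] = 9. A witness is mreemeerm at positions 8,9,10,12,13,14,15,16,17.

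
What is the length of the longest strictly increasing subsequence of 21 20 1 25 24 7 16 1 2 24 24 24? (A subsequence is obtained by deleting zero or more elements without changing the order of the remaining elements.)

4

Scanning left to right, the best length ending at each element is: 21→1, 20→1, 1→1, 25→2, 24→2, 7→2, 16→3, 1→1, 2→2, 24→4, 24→4, 24→4.
So the longest increasing subsequence has length 4, e.g. 1, 7, 16, 24.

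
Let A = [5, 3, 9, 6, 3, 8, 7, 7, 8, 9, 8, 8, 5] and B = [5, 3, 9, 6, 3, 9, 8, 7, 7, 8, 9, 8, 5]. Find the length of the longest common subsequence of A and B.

Backtracking the LCS table gives one alignment: 5 (A1,B1) → 3 (A2,B2) → 9 (A3,B3) → 6 (A4,B4) → 3 (A5,B5) → 8 (A6,B7) → 7 (A7,B8) → 7 (A8,B9) → 8 (A9,B10) → 9 (A10,B11) → 8 (A12,B12) → 5 (A13,B13).
So the longest common subsequence has length 12.

12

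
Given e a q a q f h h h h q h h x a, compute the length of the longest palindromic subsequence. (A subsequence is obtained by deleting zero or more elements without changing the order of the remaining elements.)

8

One longest palindromic subsequence is ahhhhhha (positions 2,7,8,9,10,12,13,15); it reads the same forward and backward, and the interval DP gives dp[1][15] = 8.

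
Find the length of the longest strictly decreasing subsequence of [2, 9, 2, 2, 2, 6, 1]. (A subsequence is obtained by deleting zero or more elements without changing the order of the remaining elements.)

Let dp[i] be the longest decreasing subsequence ending at position i. Then dp = [1, 1, 2, 2, 2, 2, 3].
The maximum is 3; one witness is 9, 2, 1 at positions 2,3,7.

3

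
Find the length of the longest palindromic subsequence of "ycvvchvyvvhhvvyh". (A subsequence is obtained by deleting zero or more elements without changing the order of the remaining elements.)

11

Using dp[i][j] = 2 + dp[i+1][j−1] if the ends match, else max(dp[i+1][j], dp[i][j−1]):
dp[1][16] = 11. A witness is yvvhvvvhvvy at positions 1,3,4,6,7,9,10,12,13,14,15.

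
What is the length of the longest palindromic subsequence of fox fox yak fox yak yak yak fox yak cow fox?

9

One longest palindromic subsequence is fox yak fox yak yak yak fox yak fox (positions 1,3,4,5,6,7,8,9,11); it reads the same forward and backward, and the interval DP gives dp[1][11] = 9.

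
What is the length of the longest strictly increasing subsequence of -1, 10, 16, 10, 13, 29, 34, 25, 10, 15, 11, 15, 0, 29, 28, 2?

One longest increasing subsequence is -1, 10, 16, 29, 34 (positions 1,2,3,6,7), of length 5; no longer one exists.

5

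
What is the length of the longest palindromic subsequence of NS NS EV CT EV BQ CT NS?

5

Using dp[i][j] = 2 + dp[i+1][j−1] if the ends match, else max(dp[i+1][j], dp[i][j−1]):
dp[1][8] = 5. A witness is NS CT BQ CT NS at positions 1,4,6,7,8.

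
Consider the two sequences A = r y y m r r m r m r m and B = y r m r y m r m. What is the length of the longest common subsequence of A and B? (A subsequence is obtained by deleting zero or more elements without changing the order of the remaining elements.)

7

A longest common subsequence is yrmrmrm (length 7); the LCS DP confirms no longer common subsequence exists.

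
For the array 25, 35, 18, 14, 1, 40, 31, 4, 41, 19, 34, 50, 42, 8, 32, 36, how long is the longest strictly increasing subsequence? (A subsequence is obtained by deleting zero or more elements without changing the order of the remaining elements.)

5

Let dp[i] be the longest increasing subsequence ending at position i. Then dp = [1, 2, 1, 1, 1, 3, 2, 2, 4, 3, 4, 5, 5, 3, 4, 5].
The maximum is 5; one witness is 25, 35, 40, 41, 50 at positions 1,2,6,9,12.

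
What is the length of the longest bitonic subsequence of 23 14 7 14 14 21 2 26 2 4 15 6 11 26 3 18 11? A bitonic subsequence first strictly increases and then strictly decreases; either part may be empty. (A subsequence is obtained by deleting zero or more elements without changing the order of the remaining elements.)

7

One longest bitonic subsequence is 7, 14, 21, 26, 15, 11, 3 (positions 3,4,6,8,11,13,15): it rises to 26 then falls. Length 7 is optimal.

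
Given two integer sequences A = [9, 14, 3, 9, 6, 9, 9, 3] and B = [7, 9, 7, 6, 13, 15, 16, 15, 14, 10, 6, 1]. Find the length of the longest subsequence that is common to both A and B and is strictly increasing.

A longest common strictly increasing subsequence is 9, 14 (length 2); it appears in order in both A and B, and no longer such subsequence exists.

2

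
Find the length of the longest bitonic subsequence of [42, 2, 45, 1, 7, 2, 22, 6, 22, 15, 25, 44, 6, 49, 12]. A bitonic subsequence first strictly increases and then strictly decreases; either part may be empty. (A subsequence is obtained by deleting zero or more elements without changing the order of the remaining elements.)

8

Let inc[i] be the LIS ending at i and dec[i] the longest strictly decreasing subsequence starting at i. inc = [1, 1, 2, 1, 2, 2, 3, 3, 4, 4, 5, 6, 3, 7, 4], dec = [4, 2, 4, 1, 2, 1, 3, 1, 3, 2, 2, 2, 1, 2, 1].
max_i inc[i]+dec[i]−1 = 8, with one witness 1, 2, 6, 22, 25, 44, 49, 12.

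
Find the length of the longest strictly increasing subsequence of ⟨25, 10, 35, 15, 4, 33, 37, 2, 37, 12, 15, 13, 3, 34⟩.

4

Scanning left to right, the best length ending at each element is: 25→1, 10→1, 35→2, 15→2, 4→1, 33→3, 37→4, 2→1, 37→4, 12→2, 15→3, 13→3, 3→2, 34→4.
So the longest increasing subsequence has length 4, e.g. 10, 15, 33, 37.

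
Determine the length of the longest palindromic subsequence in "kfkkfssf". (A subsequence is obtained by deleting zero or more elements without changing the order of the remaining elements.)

4

One longest palindromic subsequence is fssf (positions 2,6,7,8); it reads the same forward and backward, and the interval DP gives dp[1][8] = 4.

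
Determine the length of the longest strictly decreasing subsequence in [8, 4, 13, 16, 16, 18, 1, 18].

3

Let dp[i] be the longest decreasing subsequence ending at position i. Then dp = [1, 2, 1, 1, 1, 1, 3, 1].
The maximum is 3; one witness is 8, 4, 1 at positions 1,2,7.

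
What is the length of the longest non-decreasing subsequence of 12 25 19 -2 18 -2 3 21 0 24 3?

5

Let dp[i] be the longest non-decreasing subsequence ending at position i. Then dp = [1, 2, 2, 1, 2, 2, 3, 4, 3, 5, 4].
The maximum is 5; one witness is -2, -2, 3, 21, 24 at positions 4,6,7,8,10.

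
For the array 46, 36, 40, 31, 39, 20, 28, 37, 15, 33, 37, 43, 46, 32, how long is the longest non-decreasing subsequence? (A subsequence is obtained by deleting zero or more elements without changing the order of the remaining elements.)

6

Let dp[i] be the longest non-decreasing subsequence ending at position i. Then dp = [1, 1, 2, 1, 2, 1, 2, 3, 1, 3, 4, 5, 6, 3].
The maximum is 6; one witness is 20, 28, 37, 37, 43, 46 at positions 6,7,8,11,12,13.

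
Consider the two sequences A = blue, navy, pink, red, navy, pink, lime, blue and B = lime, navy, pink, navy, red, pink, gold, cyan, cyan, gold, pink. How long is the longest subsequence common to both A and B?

A longest common subsequence is navy, pink, red, pink (length 4); the LCS DP confirms no longer common subsequence exists.

4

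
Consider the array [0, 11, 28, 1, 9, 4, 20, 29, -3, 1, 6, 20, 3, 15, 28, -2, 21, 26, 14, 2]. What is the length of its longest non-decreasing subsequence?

7

One longest non-decreasing subsequence is 0, 1, 9, 20, 20, 21, 26 (positions 1,4,5,7,12,17,18), of length 7; no longer one exists.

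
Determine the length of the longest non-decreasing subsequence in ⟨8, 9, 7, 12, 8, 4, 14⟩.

Scanning left to right, the best length ending at each element is: 8→1, 9→2, 7→1, 12→3, 8→2, 4→1, 14→4.
So the longest non-decreasing subsequence has length 4, e.g. 8, 9, 12, 14.

4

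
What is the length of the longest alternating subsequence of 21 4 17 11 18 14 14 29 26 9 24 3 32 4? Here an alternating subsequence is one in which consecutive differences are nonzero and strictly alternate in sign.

12

A longest alternating subsequence is 21, 4, 17, 11, 18, 14, 29, 9, 24, 3, 32, 4 (positions 1,2,3,4,5,6,8,10,11,12,13,14); its 11 consecutive differences strictly alternate in sign, and length 12 is optimal.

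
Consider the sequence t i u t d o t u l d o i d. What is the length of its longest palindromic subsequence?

Using dp[i][j] = 2 + dp[i+1][j−1] if the ends match, else max(dp[i+1][j], dp[i][j−1]):
dp[1][13] = 7. A witness is iutotui at positions 2,3,4,6,7,8,12.

7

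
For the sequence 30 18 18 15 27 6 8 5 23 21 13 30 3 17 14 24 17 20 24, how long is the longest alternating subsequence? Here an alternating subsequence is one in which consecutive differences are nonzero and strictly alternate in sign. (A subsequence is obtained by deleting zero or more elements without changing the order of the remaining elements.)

15

A longest alternating subsequence is 30, 18, 27, 6, 8, 5, 23, 21, 30, 3, 17, 14, 24, 17, 20 (positions 1,2,5,6,7,8,9,10,12,13,14,15,16,17,18); its 14 consecutive differences strictly alternate in sign, and length 15 is optimal.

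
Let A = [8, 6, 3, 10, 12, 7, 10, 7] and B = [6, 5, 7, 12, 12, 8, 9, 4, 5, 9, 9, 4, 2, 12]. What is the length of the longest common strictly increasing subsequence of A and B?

2

For each value that appears in both, track the longest common increasing run ending there.
The best achievable length is 2; one witness is 6, 7 (A-positions 2,6, B-positions 1,3).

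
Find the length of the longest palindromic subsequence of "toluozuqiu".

3

One longest palindromic subsequence is uiu (positions 4,9,10); it reads the same forward and backward, and the interval DP gives dp[1][10] = 3.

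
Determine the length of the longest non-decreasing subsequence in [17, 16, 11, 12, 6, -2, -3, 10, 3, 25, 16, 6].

One longest non-decreasing subsequence is 11, 12, 25 (positions 3,4,10), of length 3; no longer one exists.

3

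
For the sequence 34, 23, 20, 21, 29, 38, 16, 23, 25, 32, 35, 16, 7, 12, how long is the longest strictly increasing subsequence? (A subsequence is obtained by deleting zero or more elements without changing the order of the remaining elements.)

Scanning left to right, the best length ending at each element is: 34→1, 23→1, 20→1, 21→2, 29→3, 38→4, 16→1, 23→3, 25→4, 32→5, 35→6, 16→1, 7→1, 12→2.
So the longest increasing subsequence has length 6, e.g. 20, 21, 23, 25, 32, 35.

6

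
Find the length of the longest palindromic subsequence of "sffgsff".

One longest palindromic subsequence is ffsff (positions 2,3,5,6,7); it reads the same forward and backward, and the interval DP gives dp[1][7] = 5.

5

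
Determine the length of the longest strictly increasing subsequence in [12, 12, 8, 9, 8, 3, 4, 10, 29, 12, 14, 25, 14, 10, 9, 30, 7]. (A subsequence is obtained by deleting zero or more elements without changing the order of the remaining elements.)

7

Let dp[i] be the longest increasing subsequence ending at position i. Then dp = [1, 1, 1, 2, 1, 1, 2, 3, 4, 4, 5, 6, 5, 3, 3, 7, 3].
The maximum is 7; one witness is 8, 9, 10, 12, 14, 25, 30 at positions 3,4,8,10,11,12,16.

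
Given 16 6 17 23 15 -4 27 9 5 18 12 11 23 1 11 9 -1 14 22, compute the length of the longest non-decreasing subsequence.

6

Let dp[i] be the longest non-decreasing subsequence ending at position i. Then dp = [1, 1, 2, 3, 2, 1, 4, 2, 2, 3, 3, 3, 4, 2, 4, 3, 2, 5, 6].
The maximum is 6; one witness is 6, 9, 11, 11, 14, 22 at positions 2,8,12,15,18,19.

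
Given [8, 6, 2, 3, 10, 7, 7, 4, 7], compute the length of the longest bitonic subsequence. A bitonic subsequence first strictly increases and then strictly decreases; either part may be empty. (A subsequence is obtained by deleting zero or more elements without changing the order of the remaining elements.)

5

Let inc[i] be the LIS ending at i and dec[i] the longest strictly decreasing subsequence starting at i. inc = [1, 1, 1, 2, 3, 3, 3, 3, 4], dec = [3, 2, 1, 1, 3, 2, 2, 1, 1].
max_i inc[i]+dec[i]−1 = 5, with one witness 2, 3, 10, 7, 4.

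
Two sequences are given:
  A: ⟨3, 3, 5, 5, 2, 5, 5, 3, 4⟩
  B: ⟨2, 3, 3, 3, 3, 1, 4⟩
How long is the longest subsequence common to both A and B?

4

Backtracking the LCS table gives one alignment: 3 (A1,B3) → 3 (A2,B4) → 3 (A8,B5) → 4 (A9,B7).
So the longest common subsequence has length 4.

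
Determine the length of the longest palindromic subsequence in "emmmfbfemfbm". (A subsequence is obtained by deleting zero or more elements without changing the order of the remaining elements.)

7

Using dp[i][j] = 2 + dp[i+1][j−1] if the ends match, else max(dp[i+1][j], dp[i][j−1]):
dp[1][12] = 7. A witness is mbfmfbm at positions 2,6,7,9,10,11,12.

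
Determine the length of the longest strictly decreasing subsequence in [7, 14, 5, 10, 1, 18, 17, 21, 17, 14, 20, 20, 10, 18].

4

One longest decreasing subsequence is 18, 17, 14, 10 (positions 6,7,10,13), of length 4; no longer one exists.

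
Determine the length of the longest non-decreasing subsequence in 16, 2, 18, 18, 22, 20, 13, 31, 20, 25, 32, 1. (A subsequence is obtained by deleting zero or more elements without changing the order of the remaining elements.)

One longest non-decreasing subsequence is 16, 18, 18, 20, 20, 25, 32 (positions 1,3,4,6,9,10,11), of length 7; no longer one exists.

7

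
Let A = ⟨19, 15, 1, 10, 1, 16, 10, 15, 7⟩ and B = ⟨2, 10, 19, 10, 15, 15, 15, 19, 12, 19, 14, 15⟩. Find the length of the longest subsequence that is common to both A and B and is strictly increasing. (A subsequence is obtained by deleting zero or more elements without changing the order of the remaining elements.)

For each value that appears in both, track the longest common increasing run ending there.
The best achievable length is 2; one witness is 10, 15 (A-positions 4,8, B-positions 2,5).

2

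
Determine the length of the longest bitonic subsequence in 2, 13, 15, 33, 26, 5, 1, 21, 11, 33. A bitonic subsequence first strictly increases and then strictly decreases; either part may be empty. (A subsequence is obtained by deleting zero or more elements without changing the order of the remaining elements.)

7

One longest bitonic subsequence is 2, 13, 15, 33, 26, 21, 11 (positions 1,2,3,4,5,8,9): it rises to 33 then falls. Length 7 is optimal.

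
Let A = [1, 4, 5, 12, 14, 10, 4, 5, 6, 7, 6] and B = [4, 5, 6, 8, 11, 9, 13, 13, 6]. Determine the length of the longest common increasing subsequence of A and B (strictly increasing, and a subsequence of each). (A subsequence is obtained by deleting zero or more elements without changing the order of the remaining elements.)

3

For each value that appears in both, track the longest common increasing run ending there.
The best achievable length is 3; one witness is 4, 5, 6 (A-positions 2,3,9, B-positions 1,2,3).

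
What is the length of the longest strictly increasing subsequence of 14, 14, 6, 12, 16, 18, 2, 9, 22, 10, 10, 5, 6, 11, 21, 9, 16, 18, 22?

Let dp[i] be the longest increasing subsequence ending at position i. Then dp = [1, 1, 1, 2, 3, 4, 1, 2, 5, 3, 3, 2, 3, 4, 5, 4, 5, 6, 7].
The maximum is 7; one witness is 6, 9, 10, 11, 16, 18, 22 at positions 3,8,10,14,17,18,19.

7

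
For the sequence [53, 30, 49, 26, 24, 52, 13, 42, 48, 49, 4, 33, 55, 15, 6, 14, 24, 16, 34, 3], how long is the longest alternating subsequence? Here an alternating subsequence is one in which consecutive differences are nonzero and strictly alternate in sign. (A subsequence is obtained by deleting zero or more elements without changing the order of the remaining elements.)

A longest alternating subsequence is 53, 30, 49, 26, 52, 13, 42, 4, 33, 15, 24, 16, 34, 3 (positions 1,2,3,4,6,7,8,11,12,14,17,18,19,20); its 13 consecutive differences strictly alternate in sign, and length 14 is optimal.

14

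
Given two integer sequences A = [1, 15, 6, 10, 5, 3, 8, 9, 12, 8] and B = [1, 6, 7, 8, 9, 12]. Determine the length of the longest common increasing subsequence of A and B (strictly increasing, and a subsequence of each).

5

A longest common strictly increasing subsequence is 1, 6, 8, 9, 12 (length 5); it appears in order in both A and B, and no longer such subsequence exists.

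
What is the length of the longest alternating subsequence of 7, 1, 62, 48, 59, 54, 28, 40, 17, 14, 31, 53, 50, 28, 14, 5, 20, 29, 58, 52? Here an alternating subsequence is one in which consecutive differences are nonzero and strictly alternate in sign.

12

A longest alternating subsequence is 7, 1, 62, 48, 59, 28, 40, 17, 53, 50, 58, 52 (positions 1,2,3,4,5,7,8,9,12,13,19,20); its 11 consecutive differences strictly alternate in sign, and length 12 is optimal.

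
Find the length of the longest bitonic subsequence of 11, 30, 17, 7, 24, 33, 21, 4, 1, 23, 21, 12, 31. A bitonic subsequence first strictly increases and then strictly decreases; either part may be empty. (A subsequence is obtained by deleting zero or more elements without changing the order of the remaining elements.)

One longest bitonic subsequence is 11, 17, 24, 33, 23, 21, 12 (positions 1,3,5,6,10,11,12): it rises to 33 then falls. Length 7 is optimal.

7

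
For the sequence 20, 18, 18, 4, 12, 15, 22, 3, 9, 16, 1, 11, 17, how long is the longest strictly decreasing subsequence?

Scanning left to right, the best length ending at each element is: 20→1, 18→2, 18→2, 4→3, 12→3, 15→3, 22→1, 3→4, 9→4, 16→3, 1→5, 11→4, 17→3.
So the longest decreasing subsequence has length 5, e.g. 20, 18, 4, 3, 1.

5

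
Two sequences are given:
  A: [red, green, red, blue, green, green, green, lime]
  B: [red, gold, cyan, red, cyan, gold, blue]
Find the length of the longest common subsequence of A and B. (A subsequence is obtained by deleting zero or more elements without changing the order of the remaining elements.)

3

Backtracking the LCS table gives one alignment: red (A1,B1) → red (A3,B4) → blue (A4,B7).
So the longest common subsequence has length 3.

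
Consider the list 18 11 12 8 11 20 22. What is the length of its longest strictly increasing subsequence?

One longest increasing subsequence is 11, 12, 20, 22 (positions 2,3,6,7), of length 4; no longer one exists.

4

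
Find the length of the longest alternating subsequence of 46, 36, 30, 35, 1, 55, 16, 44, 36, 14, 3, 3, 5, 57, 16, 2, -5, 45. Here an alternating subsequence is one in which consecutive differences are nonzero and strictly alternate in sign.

A longest alternating subsequence is 46, 30, 35, 1, 55, 16, 44, 36, 57, 16, 45 (positions 1,3,4,5,6,7,8,9,14,15,18); its 10 consecutive differences strictly alternate in sign, and length 11 is optimal.

11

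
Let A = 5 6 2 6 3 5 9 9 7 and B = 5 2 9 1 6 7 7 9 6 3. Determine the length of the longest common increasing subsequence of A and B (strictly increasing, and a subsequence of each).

A longest common strictly increasing subsequence is 5, 6, 7 (length 3); it appears in order in both A and B, and no longer such subsequence exists.

3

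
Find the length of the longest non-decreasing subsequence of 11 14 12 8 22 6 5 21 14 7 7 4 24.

One longest non-decreasing subsequence is 11, 14, 22, 24 (positions 1,2,5,13), of length 4; no longer one exists.

4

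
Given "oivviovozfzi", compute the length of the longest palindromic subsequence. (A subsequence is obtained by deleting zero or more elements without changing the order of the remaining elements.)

6

One longest palindromic subsequence is oivvio (positions 1,2,3,4,5,8); it reads the same forward and backward, and the interval DP gives dp[1][12] = 6.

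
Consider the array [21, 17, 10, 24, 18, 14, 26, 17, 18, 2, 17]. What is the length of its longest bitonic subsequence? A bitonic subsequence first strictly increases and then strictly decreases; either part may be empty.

Let inc[i] be the LIS ending at i and dec[i] the longest strictly decreasing subsequence starting at i. inc = [1, 1, 1, 2, 2, 2, 3, 3, 4, 1, 3], dec = [4, 3, 2, 4, 3, 2, 3, 2, 2, 1, 1].
max_i inc[i]+dec[i]−1 = 5, with one witness 21, 24, 18, 17, 2.

5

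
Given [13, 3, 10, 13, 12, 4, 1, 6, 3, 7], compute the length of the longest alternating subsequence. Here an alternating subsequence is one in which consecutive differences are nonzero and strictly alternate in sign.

A longest alternating subsequence is 13, 3, 10, 4, 6, 3, 7 (positions 1,2,3,6,8,9,10); its 6 consecutive differences strictly alternate in sign, and length 7 is optimal.

7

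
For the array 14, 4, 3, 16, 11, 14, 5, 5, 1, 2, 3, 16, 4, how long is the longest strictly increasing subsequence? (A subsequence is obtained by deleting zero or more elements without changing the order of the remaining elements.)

4

Scanning left to right, the best length ending at each element is: 14→1, 4→1, 3→1, 16→2, 11→2, 14→3, 5→2, 5→2, 1→1, 2→2, 3→3, 16→4, 4→4.
So the longest increasing subsequence has length 4, e.g. 4, 11, 14, 16.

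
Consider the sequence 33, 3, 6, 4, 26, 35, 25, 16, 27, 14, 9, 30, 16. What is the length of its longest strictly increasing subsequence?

Scanning left to right, the best length ending at each element is: 33→1, 3→1, 6→2, 4→2, 26→3, 35→4, 25→3, 16→3, 27→4, 14→3, 9→3, 30→5, 16→4.
So the longest increasing subsequence has length 5, e.g. 3, 6, 26, 27, 30.

5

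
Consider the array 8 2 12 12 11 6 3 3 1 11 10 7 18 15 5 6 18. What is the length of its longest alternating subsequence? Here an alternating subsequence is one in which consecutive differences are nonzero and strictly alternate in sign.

9

A longest alternating subsequence is 8, 2, 12, 6, 11, 10, 18, 5, 6 (positions 1,2,3,6,10,11,13,15,16); its 8 consecutive differences strictly alternate in sign, and length 9 is optimal.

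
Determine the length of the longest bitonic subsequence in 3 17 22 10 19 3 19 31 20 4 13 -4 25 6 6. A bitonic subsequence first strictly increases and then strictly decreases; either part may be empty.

7

Let inc[i] be the LIS ending at i and dec[i] the longest strictly decreasing subsequence starting at i. inc = [1, 2, 3, 2, 3, 1, 3, 4, 4, 2, 3, 1, 5, 3, 3], dec = [2, 4, 4, 3, 3, 2, 3, 4, 3, 2, 2, 1, 2, 1, 1].
max_i inc[i]+dec[i]−1 = 7, with one witness 3, 17, 22, 31, 20, 13, 6.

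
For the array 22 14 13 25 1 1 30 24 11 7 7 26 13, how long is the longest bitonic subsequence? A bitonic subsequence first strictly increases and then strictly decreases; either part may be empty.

Let inc[i] be the LIS ending at i and dec[i] the longest strictly decreasing subsequence starting at i. inc = [1, 1, 1, 2, 1, 1, 3, 2, 2, 2, 2, 3, 3], dec = [5, 4, 3, 4, 1, 1, 4, 3, 2, 1, 1, 2, 1].
max_i inc[i]+dec[i]−1 = 6, with one witness 22, 25, 30, 24, 11, 7.

6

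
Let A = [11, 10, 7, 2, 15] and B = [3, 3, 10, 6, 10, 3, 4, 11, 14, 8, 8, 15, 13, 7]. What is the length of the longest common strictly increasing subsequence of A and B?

A longest common strictly increasing subsequence is 10, 15 (length 2); it appears in order in both A and B, and no longer such subsequence exists.

2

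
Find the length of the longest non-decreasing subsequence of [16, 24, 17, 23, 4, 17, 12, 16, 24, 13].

Let dp[i] be the longest non-decreasing subsequence ending at position i. Then dp = [1, 2, 2, 3, 1, 3, 2, 3, 4, 3].
The maximum is 4; one witness is 16, 17, 23, 24 at positions 1,3,4,9.

4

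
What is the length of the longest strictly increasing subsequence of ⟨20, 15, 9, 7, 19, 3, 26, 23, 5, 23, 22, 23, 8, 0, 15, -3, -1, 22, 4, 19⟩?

5

Scanning left to right, the best length ending at each element is: 20→1, 15→1, 9→1, 7→1, 19→2, 3→1, 26→3, 23→3, 5→2, 23→3, 22→3, 23→4, 8→3, 0→1, 15→4, -3→1, -1→2, 22→5, 4→3, 19→5.
So the longest increasing subsequence has length 5, e.g. 3, 5, 8, 15, 22.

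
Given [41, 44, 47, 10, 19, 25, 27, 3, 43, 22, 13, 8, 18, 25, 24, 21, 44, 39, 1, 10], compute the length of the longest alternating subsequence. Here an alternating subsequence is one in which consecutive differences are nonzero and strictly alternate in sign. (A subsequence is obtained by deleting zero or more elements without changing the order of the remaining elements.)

12

Track the best alternating length ending on an up-step vs a down-step at each position: up/down = 1/1, 2/1, 2/1, 1/3, 4/3, 4/3, 4/3, 1/5, 6/3, 6/7, 6/7, 6/7, 8/7, 8/7, 8/9, 8/9, 10/3, 10/11, 1/11, 12/11.
The maximum over both is 12; one such subsequence is 41, 44, 10, 19, 3, 43, 22, 25, 24, 44, 1, 10.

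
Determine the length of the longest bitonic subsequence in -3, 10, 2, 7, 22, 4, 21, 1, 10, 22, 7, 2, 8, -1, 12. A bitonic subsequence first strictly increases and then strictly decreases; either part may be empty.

Let inc[i] be the LIS ending at i and dec[i] the longest strictly decreasing subsequence starting at i. inc = [1, 2, 2, 3, 4, 3, 4, 2, 4, 5, 4, 3, 5, 2, 6], dec = [1, 5, 3, 4, 6, 3, 5, 2, 4, 4, 3, 2, 2, 1, 1].
max_i inc[i]+dec[i]−1 = 9, with one witness -3, 2, 7, 22, 21, 10, 7, 2, -1.

9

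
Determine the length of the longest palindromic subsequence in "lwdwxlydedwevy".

5

One longest palindromic subsequence is yewey (positions 7,9,11,12,14); it reads the same forward and backward, and the interval DP gives dp[1][14] = 5.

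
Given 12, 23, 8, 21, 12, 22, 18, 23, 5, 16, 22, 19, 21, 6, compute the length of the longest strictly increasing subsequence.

One longest increasing subsequence is 8, 12, 18, 19, 21 (positions 3,5,7,12,13), of length 5; no longer one exists.

5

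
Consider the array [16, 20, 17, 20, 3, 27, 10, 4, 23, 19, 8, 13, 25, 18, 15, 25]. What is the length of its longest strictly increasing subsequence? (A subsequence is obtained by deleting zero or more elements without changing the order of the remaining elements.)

Let dp[i] be the longest increasing subsequence ending at position i. Then dp = [1, 2, 2, 3, 1, 4, 2, 2, 4, 3, 3, 4, 5, 5, 5, 6].
The maximum is 6; one witness is 3, 4, 8, 13, 18, 25 at positions 5,8,11,12,14,16.

6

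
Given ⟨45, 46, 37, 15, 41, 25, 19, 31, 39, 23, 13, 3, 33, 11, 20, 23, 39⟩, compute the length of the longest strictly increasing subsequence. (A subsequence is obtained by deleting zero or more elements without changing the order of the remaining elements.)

Scanning left to right, the best length ending at each element is: 45→1, 46→2, 37→1, 15→1, 41→2, 25→2, 19→2, 31→3, 39→4, 23→3, 13→1, 3→1, 33→4, 11→2, 20→3, 23→4, 39→5.
So the longest increasing subsequence has length 5, e.g. 15, 25, 31, 33, 39.

5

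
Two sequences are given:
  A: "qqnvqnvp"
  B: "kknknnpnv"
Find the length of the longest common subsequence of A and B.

3

Backtracking the LCS table gives one alignment: n (A3,B6) → n (A6,B8) → v (A7,B9).
So the longest common subsequence has length 3.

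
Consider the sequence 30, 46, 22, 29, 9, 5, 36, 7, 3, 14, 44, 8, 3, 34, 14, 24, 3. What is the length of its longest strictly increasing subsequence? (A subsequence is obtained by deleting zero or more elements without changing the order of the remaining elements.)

5

Scanning left to right, the best length ending at each element is: 30→1, 46→2, 22→1, 29→2, 9→1, 5→1, 36→3, 7→2, 3→1, 14→3, 44→4, 8→3, 3→1, 34→4, 14→4, 24→5, 3→1.
So the longest increasing subsequence has length 5, e.g. 5, 7, 8, 14, 24.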